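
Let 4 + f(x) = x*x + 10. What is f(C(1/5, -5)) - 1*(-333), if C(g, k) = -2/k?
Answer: 8479/25 ≈ 339.16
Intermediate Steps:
f(x) = 6 + x**2 (f(x) = -4 + (x*x + 10) = -4 + (x**2 + 10) = -4 + (10 + x**2) = 6 + x**2)
f(C(1/5, -5)) - 1*(-333) = (6 + (-2/(-5))**2) - 1*(-333) = (6 + (-2*(-1/5))**2) + 333 = (6 + (2/5)**2) + 333 = (6 + 4/25) + 333 = 154/25 + 333 = 8479/25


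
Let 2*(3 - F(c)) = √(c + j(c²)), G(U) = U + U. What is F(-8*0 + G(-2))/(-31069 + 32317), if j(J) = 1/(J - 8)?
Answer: 1/416 - I*√62/9984 ≈ 0.0024038 - 0.00078866*I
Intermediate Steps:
G(U) = 2*U
j(J) = 1/(-8 + J)
F(c) = 3 - √(c + 1/(-8 + c²))/2
F(-8*0 + G(-2))/(-31069 + 32317) = (3 - √(1 + (-8*0 + 2*(-2))*(-8 + (-8*0 + 2*(-2))²))/√(-8 + (-8*0 + 2*(-2))²)/2)/(-31069 + 32317) = (3 - √(1 + (0 - 4)*(-8 + (0 - 4)²))/√(-8 + (0 - 4)²)/2)/1248 = (3 - √(1 - 4*(-8 + (-4)²))/√(-8 + (-4)²)/2)*(1/1248) = (3 - √(1 - 4*(-8 + 16))/√(-8 + 16)/2)*(1/1248) = (3 - √2*√(1 - 4*8)/4/2)*(1/1248) = (3 - √2*√(1 - 32)/4/2)*(1/1248) = (3 - I*√62/4/2)*(1/1248) = (3 - I*√62/8)*(1/1248) = 1/416 - I*√62/9984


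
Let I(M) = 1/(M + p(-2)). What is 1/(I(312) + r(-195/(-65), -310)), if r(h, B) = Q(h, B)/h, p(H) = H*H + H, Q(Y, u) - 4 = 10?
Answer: 942/4399 ≈ 0.21414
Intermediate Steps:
Q(Y, u) = 14 (Q(Y, u) = 4 + 10 = 14)
p(H) = H + H**2 (p(H) = H**2 + H = H + H**2)
I(M) = 1/(2 + M) (I(M) = 1/(M - 2*(1 - 2)) = 1/(M - 2*(-1)) = 1/(M + 2) = 1/(2 + M))
r(h, B) = 14/h
1/(I(312) + r(-195/(-65), -310)) = 1/(1/(2 + 312) + 14/((-195/(-65)))) = 1/(1/314 + 14/((-195*(-1/65)))) = 1/(1/314 + 14/3) = 1/(4399/942) = 942/4399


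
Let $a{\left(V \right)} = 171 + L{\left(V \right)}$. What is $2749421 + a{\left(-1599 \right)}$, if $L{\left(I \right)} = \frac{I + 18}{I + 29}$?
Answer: $\frac{4316861021}{1570} \approx 2.7496 \cdot 10^{6}$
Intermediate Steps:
$L{\left(I \right)} = \frac{18 + I}{29 + I}$
$a{\left(V \right)} = 171 + \frac{18 + V}{29 + V}$
$2749421 + a{\left(-1599 \right)} = 2749421 + \frac{4977 + 172 \left(-1599\right)}{29 - 1599} = 2749421 + \frac{4977 - 275028}{-1570} = 2749421 - - \frac{270051}{1570} = 2749421 + \frac{270051}{1570} = \frac{4316861021}{1570}$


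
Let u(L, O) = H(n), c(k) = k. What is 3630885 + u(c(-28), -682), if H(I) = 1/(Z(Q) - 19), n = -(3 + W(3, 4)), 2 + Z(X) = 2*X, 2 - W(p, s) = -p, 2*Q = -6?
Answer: 98033894/27 ≈ 3.6309e+6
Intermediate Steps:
Q = -3 (Q = (½)*(-6) = -3)
W(p, s) = 2 + p (W(p, s) = 2 - (-1)*p = 2 + p)
Z(X) = -2 + 2*X
n = -8 (n = -(3 + (2 + 3)) = -(3 + 5) = -1*8 = -8)
H(I) = -1/27 (H(I) = 1/((-2 + 2*(-3)) - 19) = 1/((-2 - 6) - 19) = 1/(-8 - 19) = 1/(-27) = -1/27)
u(L, O) = -1/27
3630885 + u(c(-28), -682) = 3630885 - 1/27 = 98033894/27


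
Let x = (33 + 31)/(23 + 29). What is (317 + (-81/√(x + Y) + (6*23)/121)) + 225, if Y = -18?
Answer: 65720/121 + 81*I*√2834/218 ≈ 543.14 + 19.78*I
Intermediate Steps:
x = 16/13 (x = 64/52 = 64*(1/52) = 16/13 ≈ 1.2308)
(317 + (-81/√(x + Y) + (6*23)/121)) + 225 = (317 + (-81/√(16/13 - 18) + (6*23)/121)) + 225 = (317 + (-81*(-I*√2834/218) + 138*(1/121))) + 225 = (317 + (-81*(-I*√2834/218) + 138/121)) + 225 = (317 + (-(-81)*I*√2834/218 + 138/121)) + 225 = (317 + (81*I*√2834/218 + 138/121)) + 225 = (317 + (138/121 + 81*I*√2834/218)) + 225 = (38495/121 + 81*I*√2834/218) + 225 = 65720/121 + 81*I*√2834/218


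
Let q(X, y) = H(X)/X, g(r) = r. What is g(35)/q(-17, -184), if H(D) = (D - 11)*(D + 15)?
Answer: -85/8 ≈ -10.625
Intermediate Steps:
H(D) = (-11 + D)*(15 + D)
q(X, y) = (-165 + X² + 4*X)/X
g(35)/q(-17, -184) = 35/(4 - 17 - 165/(-17)) = 35/(4 - 17 - 165*(-1/17)) = 35/(4 - 17 + 165/17) = 35/(-56/17) = 35*(-17/56) = -85/8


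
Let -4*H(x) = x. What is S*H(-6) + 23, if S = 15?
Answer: 91/2 ≈ 45.500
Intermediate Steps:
H(x) = -x/4
S*H(-6) + 23 = 15*(-¼*(-6)) + 23 = 15*(3/2) + 23 = 45/2 + 23 = 91/2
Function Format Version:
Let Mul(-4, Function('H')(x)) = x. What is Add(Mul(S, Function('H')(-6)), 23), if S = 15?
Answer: Rational(91, 2) ≈ 45.500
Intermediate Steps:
Function('H')(x) = Mul(Rational(-1, 4), x)
Add(Mul(S, Function('H')(-6)), 23) = Add(Mul(15, Mul(Rational(-1, 4), -6)), 23) = Add(Mul(15, Rational(3, 2)), 23) = Add(Rational(45, 2), 23) = Rational(91, 2)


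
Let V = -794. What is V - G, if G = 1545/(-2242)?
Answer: -1778603/2242 ≈ -793.31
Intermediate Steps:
G = -1545/2242 (G = 1545*(-1/2242) = -1545/2242 ≈ -0.68912)
V - G = -794 - 1*(-1545/2242) = -794 + 1545/2242 = -1778603/2242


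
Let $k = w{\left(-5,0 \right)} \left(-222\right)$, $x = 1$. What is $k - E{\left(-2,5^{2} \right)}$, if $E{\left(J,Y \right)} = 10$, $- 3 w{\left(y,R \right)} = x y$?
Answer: $-380$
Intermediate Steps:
$w{\left(y,R \right)} = - \frac{y}{3}$ ($w{\left(y,R \right)} = - \frac{1 y}{3} = - \frac{y}{3}$)
$k = -370$ ($k = \left(- \frac{1}{3}\right) \left(-5\right) \left(-222\right) = \frac{5}{3} \left(-222\right) = -370$)
$k - E{\left(-2,5^{2} \right)} = -370 - 10 = -380$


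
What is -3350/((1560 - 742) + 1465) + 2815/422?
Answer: 5012945/963426 ≈ 5.2032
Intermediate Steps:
-3350/((1560 - 742) + 1465) + 2815/422 = -3350/(818 + 1465) + 2815*(1/422) = -3350/2283 + 2815/422 = 5012945/963426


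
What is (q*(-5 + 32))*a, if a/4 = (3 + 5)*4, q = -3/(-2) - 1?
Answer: 1728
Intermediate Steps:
q = 1/2 (q = -1/2*(-3) - 1 = 3/2 - 1 = 1/2 ≈ 0.50000)
a = 128 (a = 4*((3 + 5)*4) = 4*(8*4) = 4*32 = 128)
(q*(-5 + 32))*a = ((-5 + 32)/2)*128 = ((1/2)*27)*128 = (27/2)*128 = 1728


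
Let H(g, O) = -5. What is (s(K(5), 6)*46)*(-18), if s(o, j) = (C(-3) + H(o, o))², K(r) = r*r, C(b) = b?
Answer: -52992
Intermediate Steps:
K(r) = r²
s(o, j) = 64 (s(o, j) = (-3 - 5)² = (-8)² = 64)
(s(K(5), 6)*46)*(-18) = (64*46)*(-18) = 2944*(-18) = -52992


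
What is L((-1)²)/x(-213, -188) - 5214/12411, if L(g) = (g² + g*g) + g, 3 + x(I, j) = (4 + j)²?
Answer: -58824103/140049861 ≈ -0.42002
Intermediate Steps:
x(I, j) = -3 + (4 + j)²
L(g) = g + 2*g² (L(g) = (g² + g²) + g = 2*g² + g = g + 2*g²)
L((-1)²)/x(-213, -188) - 5214/12411 = ((-1)²*(1 + 2*(-1)²))/(-3 + (4 - 188)²) - 5214/12411 = (1*(1 + 2*1))/(-3 + (-184)²) - 5214*1/12411 = (1*(1 + 2))/(-3 + 33856) - 1738/4137 = (1*3)/33853 - 1738/4137 = 3*(1/33853) - 1738/4137 = 3/33853 - 1738/4137 = -58824103/140049861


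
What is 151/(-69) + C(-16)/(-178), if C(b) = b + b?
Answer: -12335/6141 ≈ -2.0086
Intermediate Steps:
C(b) = 2*b
151/(-69) + C(-16)/(-178) = 151/(-69) + (2*(-16))/(-178) = 151*(-1/69) - 32*(-1/178) = -151/69 + 16/89 = -12335/6141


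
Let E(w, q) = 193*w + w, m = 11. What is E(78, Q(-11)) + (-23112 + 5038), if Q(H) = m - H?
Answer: -2942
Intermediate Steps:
Q(H) = 11 - H
E(w, q) = 194*w
E(78, Q(-11)) + (-23112 + 5038) = 194*78 + (-23112 + 5038) = 15132 - 18074 = -2942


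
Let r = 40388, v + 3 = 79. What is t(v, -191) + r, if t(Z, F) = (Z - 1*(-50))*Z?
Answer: 49964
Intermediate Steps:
v = 76 (v = -3 + 79 = 76)
t(Z, F) = Z*(50 + Z) (t(Z, F) = (Z + 50)*Z = (50 + Z)*Z = Z*(50 + Z))
t(v, -191) + r = 76*(50 + 76) + 40388 = 76*126 + 40388 = 9576 + 40388 = 49964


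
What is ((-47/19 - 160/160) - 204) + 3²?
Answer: -3771/19 ≈ -198.47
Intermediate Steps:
((-47/19 - 160/160) - 204) + 3² = ((-47*1/19 - 160*1/160) - 204) + 9 = ((-47/19 - 1) - 204) + 9 = (-66/19 - 204) + 9 = -3942/19 + 9 = -3771/19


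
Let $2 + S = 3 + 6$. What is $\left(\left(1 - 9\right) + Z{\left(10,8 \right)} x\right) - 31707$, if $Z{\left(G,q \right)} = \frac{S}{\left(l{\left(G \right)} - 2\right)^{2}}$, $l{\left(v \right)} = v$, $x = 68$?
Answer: $- \frac{507321}{16} \approx -31708.0$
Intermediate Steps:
$S = 7$ ($S = -2 + \left(3 + 6\right) = -2 + 9 = 7$)
$Z{\left(G,q \right)} = \frac{7}{\left(-2 + G\right)^{2}}$ ($Z{\left(G,q \right)} = \frac{7}{\left(G - 2\right)^{2}} = \frac{7}{\left(-2 + G\right)^{2}}$)
$\left(\left(1 - 9\right) + Z{\left(10,8 \right)} x\right) - 31707 = \left(\left(1 - 9\right) + \frac{7}{\left(-2 + 10\right)^{2}} \cdot 68\right) - 31707 = \left(\left(1 - 9\right) + \frac{7}{64} \cdot 68\right) - 31707 = \left(-8 + 7 \cdot \frac{1}{64} \cdot 68\right) - 31707 = \left(-8 + \frac{7}{64} \cdot 68\right) - 31707 = \left(-8 + \frac{119}{16}\right) - 31707 = - \frac{9}{16} - 31707 = - \frac{507321}{16}$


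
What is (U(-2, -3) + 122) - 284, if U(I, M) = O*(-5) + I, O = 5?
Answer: -189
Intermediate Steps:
U(I, M) = -25 + I (U(I, M) = 5*(-5) + I = -25 + I)
(U(-2, -3) + 122) - 284 = ((-25 - 2) + 122) - 284 = (-27 + 122) - 284 = 95 - 284 = -189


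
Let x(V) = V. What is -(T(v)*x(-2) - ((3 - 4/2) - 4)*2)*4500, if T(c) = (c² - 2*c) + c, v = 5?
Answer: 153000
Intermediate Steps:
T(c) = c² - c
-(T(v)*x(-2) - ((3 - 4/2) - 4)*2)*4500 = -((5*(-1 + 5))*(-2) - ((3 - 4/2) - 4)*2)*4500 = -((5*4)*(-2) - ((3 - 4*½) - 4)*2)*4500 = -(20*(-2) - ((3 - 2) - 4)*2)*4500 = -(-40 - (1 - 4)*2)*4500 = -(-40 - (-3)*2)*4500 = -(-40 - 1*(-6))*4500 = -(-40 + 6)*4500 = -(-34)*4500 = -1*(-153000) = 153000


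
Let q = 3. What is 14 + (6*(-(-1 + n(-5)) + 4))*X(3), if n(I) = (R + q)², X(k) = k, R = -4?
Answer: 86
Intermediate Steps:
n(I) = 1 (n(I) = (-4 + 3)² = (-1)² = 1)
14 + (6*(-(-1 + n(-5)) + 4))*X(3) = 14 + (6*(-(-1 + 1) + 4))*3 = 14 + (6*(-1*0 + 4))*3 = 14 + (6*(0 + 4))*3 = 14 + (6*4)*3 = 14 + 24*3 = 14 + 72 = 86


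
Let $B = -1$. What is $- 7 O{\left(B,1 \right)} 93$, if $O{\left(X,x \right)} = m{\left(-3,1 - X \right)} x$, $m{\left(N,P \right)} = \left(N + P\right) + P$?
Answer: $-651$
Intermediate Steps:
$m{\left(N,P \right)} = N + 2 P$
$O{\left(X,x \right)} = x \left(-1 - 2 X\right)$ ($O{\left(X,x \right)} = \left(-3 + 2 \left(1 - X\right)\right) x = \left(-3 - \left(-2 + 2 X\right)\right) x = \left(-1 - 2 X\right) x = x \left(-1 - 2 X\right)$)
$- 7 O{\left(B,1 \right)} 93 = - 7 \left(\left(-1\right) 1 \left(1 + 2 \left(-1\right)\right)\right) 93 = - 7 \left(\left(-1\right) 1 \left(1 - 2\right)\right) 93 = - 7 \left(\left(-1\right) 1 \left(-1\right)\right) 93 = \left(-7\right) 1 \cdot 93 = \left(-7\right) 93 = -651$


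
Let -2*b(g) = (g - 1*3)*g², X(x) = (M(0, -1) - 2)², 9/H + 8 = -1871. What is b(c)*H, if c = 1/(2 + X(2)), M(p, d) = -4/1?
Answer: -1017/206208976 ≈ -4.9319e-6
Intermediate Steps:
H = -9/1879 (H = 9/(-8 - 1871) = 9/(-1879) = 9*(-1/1879) = -9/1879 ≈ -0.0047898)
M(p, d) = -4 (M(p, d) = -4*1 = -4)
X(x) = 36 (X(x) = (-4 - 2)² = (-6)² = 36)
c = 1/38 (c = 1/(2 + 36) = 1/38 ≈ 0.026316)
b(g) = -g²*(-3 + g)/2 (b(g) = -(g - 1*3)*g²/2 = -(g - 3)*g²/2 = -(-3 + g)*g²/2 = -g²*(-3 + g)/2)
b(c)*H = ((1/38)²*(3 - 1*1/38)/2)*(-9/1879) = ((½)*(1/1444)*(3 - 1/38))*(-9/1879) = ((½)*(1/1444)*(113/38))*(-9/1879) = (113/109744)*(-9/1879) = -1017/206208976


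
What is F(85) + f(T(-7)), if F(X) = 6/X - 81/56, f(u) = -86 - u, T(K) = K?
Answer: -382589/4760 ≈ -80.376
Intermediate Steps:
F(X) = -81/56 + 6/X (F(X) = 6/X - 81*1/56 = 6/X - 81/56 = -81/56 + 6/X)
F(85) + f(T(-7)) = (-81/56 + 6/85) + (-86 - 1*(-7)) = (-81/56 + 6*(1/85)) + (-86 + 7) = (-81/56 + 6/85) - 79 = -6549/4760 - 79 = -382589/4760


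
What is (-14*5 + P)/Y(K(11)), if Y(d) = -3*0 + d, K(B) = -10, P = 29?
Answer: 41/10 ≈ 4.1000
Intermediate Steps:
Y(d) = d (Y(d) = 0 + d = d)
(-14*5 + P)/Y(K(11)) = (-14*5 + 29)/(-10) = (-70 + 29)*(-⅒) = -41*(-⅒) = 41/10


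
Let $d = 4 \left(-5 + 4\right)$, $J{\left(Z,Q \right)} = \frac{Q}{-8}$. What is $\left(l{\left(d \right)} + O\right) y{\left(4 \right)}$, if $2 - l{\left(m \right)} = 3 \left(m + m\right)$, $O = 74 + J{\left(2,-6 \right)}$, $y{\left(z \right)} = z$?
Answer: $403$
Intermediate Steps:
$J{\left(Z,Q \right)} = - \frac{Q}{8}$ ($J{\left(Z,Q \right)} = Q \left(- \frac{1}{8}\right) = - \frac{Q}{8}$)
$O = \frac{299}{4}$ ($O = 74 - - \frac{3}{4} = 74 + \frac{3}{4} = \frac{299}{4} \approx 74.75$)
$d = -4$ ($d = 4 \left(-1\right) = -4$)
$l{\left(m \right)} = 2 - 6 m$ ($l{\left(m \right)} = 2 - 3 \left(m + m\right) = 2 - 3 \cdot 2 m = 2 - 6 m$)
$\left(l{\left(d \right)} + O\right) y{\left(4 \right)} = \left(\left(2 - -24\right) + \frac{299}{4}\right) 4 = \left(\left(2 + 24\right) + \frac{299}{4}\right) 4 = \left(26 + \frac{299}{4}\right) 4 = \frac{403}{4} \cdot 4 = 403$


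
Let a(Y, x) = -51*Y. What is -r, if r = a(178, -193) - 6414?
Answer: 15492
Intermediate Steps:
r = -15492 (r = -51*178 - 6414 = -9078 - 6414 = -15492)
-r = -1*(-15492) = 15492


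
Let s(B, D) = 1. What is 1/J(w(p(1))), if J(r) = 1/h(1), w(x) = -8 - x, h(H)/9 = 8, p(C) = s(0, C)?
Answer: 72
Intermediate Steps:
p(C) = 1
h(H) = 72 (h(H) = 9*8 = 72)
J(r) = 1/72
1/J(w(p(1))) = 1/(1/72) = 72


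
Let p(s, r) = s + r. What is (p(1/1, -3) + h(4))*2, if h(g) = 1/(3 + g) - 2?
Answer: -54/7 ≈ -7.7143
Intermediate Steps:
p(s, r) = r + s
h(g) = -2 + 1/(3 + g)
(p(1/1, -3) + h(4))*2 = ((-3 + 1/1) + (-5 - 2*4)/(3 + 4))*2 = ((-3 + 1) + (-5 - 8)/7)*2 = (-2 + (⅐)*(-13))*2 = (-2 - 13/7)*2 = -27/7*2 = -54/7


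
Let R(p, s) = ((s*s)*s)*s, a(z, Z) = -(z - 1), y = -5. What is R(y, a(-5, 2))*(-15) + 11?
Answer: -19429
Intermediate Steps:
a(z, Z) = 1 - z (a(z, Z) = -(-1 + z) = 1 - z)
R(p, s) = s⁴ (R(p, s) = (s²*s)*s = s³*s = s⁴)
R(y, a(-5, 2))*(-15) + 11 = (1 - 1*(-5))⁴*(-15) + 11 = (1 + 5)⁴*(-15) + 11 = 6⁴*(-15) + 11 = 1296*(-15) + 11 = -19440 + 11 = -19429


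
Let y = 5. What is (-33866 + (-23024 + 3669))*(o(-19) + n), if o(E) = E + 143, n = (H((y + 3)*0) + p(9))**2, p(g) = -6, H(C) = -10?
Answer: -20223980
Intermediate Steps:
n = 256 (n = (-10 - 6)**2 = (-16)**2 = 256)
o(E) = 143 + E
(-33866 + (-23024 + 3669))*(o(-19) + n) = (-33866 + (-23024 + 3669))*((143 - 19) + 256) = (-33866 - 19355)*(124 + 256) = -53221*380 = -20223980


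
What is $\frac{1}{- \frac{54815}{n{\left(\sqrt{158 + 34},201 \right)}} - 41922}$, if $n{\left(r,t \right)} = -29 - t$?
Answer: $- \frac{46}{1917449} \approx -2.399 \cdot 10^{-5}$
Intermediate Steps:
$\frac{1}{- \frac{54815}{n{\left(\sqrt{158 + 34},201 \right)}} - 41922} = \frac{1}{- \frac{54815}{-29 - 201} - 41922} = \frac{1}{- \frac{54815}{-230} - 41922} = \frac{1}{\left(-54815\right) \left(- \frac{1}{230}\right) - 41922} = \frac{1}{\frac{10963}{46} - 41922} = \frac{1}{- \frac{1917449}{46}} = - \frac{46}{1917449}$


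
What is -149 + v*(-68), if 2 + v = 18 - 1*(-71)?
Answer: -6065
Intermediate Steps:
v = 87 (v = -2 + (18 - 1*(-71)) = -2 + (18 + 71) = -2 + 89 = 87)
-149 + v*(-68) = -149 + 87*(-68) = -149 - 5916 = -6065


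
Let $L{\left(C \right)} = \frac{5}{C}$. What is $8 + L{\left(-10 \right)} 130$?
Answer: $-57$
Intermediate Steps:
$8 + L{\left(-10 \right)} 130 = 8 + \frac{5}{-10} \cdot 130 = 8 + 5 \left(- \frac{1}{10}\right) 130 = 8 - 65 = -57$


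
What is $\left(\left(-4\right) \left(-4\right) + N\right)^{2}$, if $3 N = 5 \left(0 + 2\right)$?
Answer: $\frac{3364}{9} \approx 373.78$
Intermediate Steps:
$N = \frac{10}{3}$ ($N = \frac{5 \left(0 + 2\right)}{3} = \frac{5 \cdot 2}{3} = \frac{1}{3} \cdot 10 = \frac{10}{3} \approx 3.3333$)
$\left(\left(-4\right) \left(-4\right) + N\right)^{2} = \left(\left(-4\right) \left(-4\right) + \frac{10}{3}\right)^{2} = \left(16 + \frac{10}{3}\right)^{2} = \left(\frac{58}{3}\right)^{2} = \frac{3364}{9}$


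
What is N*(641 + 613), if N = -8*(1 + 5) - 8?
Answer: -70224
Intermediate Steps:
N = -56 (N = -8*6 - 8 = -48 - 8 = -56)
N*(641 + 613) = -56*(641 + 613) = -56*1254 = -70224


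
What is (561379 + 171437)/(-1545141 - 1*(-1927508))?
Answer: 732816/382367 ≈ 1.9165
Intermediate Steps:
(561379 + 171437)/(-1545141 - 1*(-1927508)) = 732816/(-1545141 + 1927508) = 732816/382367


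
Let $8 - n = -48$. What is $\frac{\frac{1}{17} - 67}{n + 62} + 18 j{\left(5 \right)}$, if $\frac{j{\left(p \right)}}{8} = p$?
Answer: $\frac{721591}{1003} \approx 719.43$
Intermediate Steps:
$n = 56$ ($n = 8 - -48 = 8 + 48 = 56$)
$j{\left(p \right)} = 8 p$
$\frac{\frac{1}{17} - 67}{n + 62} + 18 j{\left(5 \right)} = \frac{\frac{1}{17} - 67}{56 + 62} + 18 \cdot 8 \cdot 5 = \frac{\frac{1}{17} - 67}{118} + 18 \cdot 40 = \left(- \frac{1138}{17}\right) \frac{1}{118} + 720 = - \frac{569}{1003} + 720 = \frac{721591}{1003}$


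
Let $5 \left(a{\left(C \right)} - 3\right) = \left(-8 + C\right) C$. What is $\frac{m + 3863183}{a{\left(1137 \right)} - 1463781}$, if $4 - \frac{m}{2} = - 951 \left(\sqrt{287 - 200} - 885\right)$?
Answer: $- \frac{10899605}{6035217} - \frac{3170 \sqrt{87}}{2011739} \approx -1.8207$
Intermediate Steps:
$a{\left(C \right)} = 3 + \frac{C \left(-8 + C\right)}{5}$ ($a{\left(C \right)} = 3 + \frac{\left(-8 + C\right) C}{5} = 3 + \frac{C \left(-8 + C\right)}{5}$)
$m = -1683262 + 1902 \sqrt{87}$ ($m = 8 - 2 \left(- 951 \left(\sqrt{287 - 200} - 885\right)\right) = 8 - 2 \left(- 951 \left(\sqrt{87} - 885\right)\right) = 8 - 2 \left(- 951 \left(-885 + \sqrt{87}\right)\right) = 8 - 2 \left(841635 - 951 \sqrt{87}\right) = 8 - \left(1683270 - 1902 \sqrt{87}\right) = -1683262 + 1902 \sqrt{87} \approx -1.6655 \cdot 10^{6}$)
$\frac{m + 3863183}{a{\left(1137 \right)} - 1463781} = \frac{\left(-1683262 + 1902 \sqrt{87}\right) + 3863183}{\left(3 - \frac{9096}{5} + \frac{1137^{2}}{5}\right) - 1463781} = \frac{2179921 + 1902 \sqrt{87}}{\left(3 - \frac{9096}{5} + \frac{1}{5} \cdot 1292769\right) - 1463781} = \frac{2179921 + 1902 \sqrt{87}}{\left(3 - \frac{9096}{5} + \frac{1292769}{5}\right) - 1463781} = \frac{2179921 + 1902 \sqrt{87}}{\frac{1283688}{5} - 1463781} = \frac{2179921 + 1902 \sqrt{87}}{- \frac{6035217}{5}} = \left(2179921 + 1902 \sqrt{87}\right) \left(- \frac{5}{6035217}\right) = - \frac{10899605}{6035217} - \frac{3170 \sqrt{87}}{2011739}$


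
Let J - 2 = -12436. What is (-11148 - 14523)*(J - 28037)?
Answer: 1038931041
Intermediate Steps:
J = -12434 (J = 2 - 12436 = -12434)
(-11148 - 14523)*(J - 28037) = (-11148 - 14523)*(-12434 - 28037) = -25671*(-40471) = 1038931041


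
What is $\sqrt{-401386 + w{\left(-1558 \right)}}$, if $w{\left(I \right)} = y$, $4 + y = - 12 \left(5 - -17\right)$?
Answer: $i \sqrt{401654} \approx 633.76 i$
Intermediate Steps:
$y = -268$ ($y = -4 - 12 \left(5 - -17\right) = -4 - 12 \left(5 + 17\right) = -4 - 264 = -268$)
$w{\left(I \right)} = -268$
$\sqrt{-401386 + w{\left(-1558 \right)}} = \sqrt{-401386 - 268} = \sqrt{-401654} = i \sqrt{401654}$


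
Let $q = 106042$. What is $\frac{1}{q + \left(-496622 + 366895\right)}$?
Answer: $- \frac{1}{23685} \approx -4.2221 \cdot 10^{-5}$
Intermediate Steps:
$\frac{1}{q + \left(-496622 + 366895\right)} = \frac{1}{106042 + \left(-496622 + 366895\right)} = \frac{1}{106042 - 129727} = \frac{1}{-23685} = - \frac{1}{23685}$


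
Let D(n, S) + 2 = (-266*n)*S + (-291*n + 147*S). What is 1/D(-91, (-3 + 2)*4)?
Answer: -1/70933 ≈ -1.4098e-5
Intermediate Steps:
D(n, S) = -2 - 291*n + 147*S - 266*S*n (D(n, S) = -2 + ((-266*n)*S + (-291*n + 147*S)) = -2 + (-266*S*n + (-291*n + 147*S)) = -2 + (-291*n + 147*S - 266*S*n) = -2 - 291*n + 147*S - 266*S*n)
1/D(-91, (-3 + 2)*4) = 1/(-2 - 291*(-91) + 147*((-3 + 2)*4) - 266*(-3 + 2)*4*(-91)) = 1/(-2 + 26481 + 147*(-1*4) - 266*(-1*4)*(-91)) = 1/(-2 + 26481 + 147*(-4) - 266*(-4)*(-91)) = 1/(-2 + 26481 - 588 - 96824) = 1/(-70933) = -1/70933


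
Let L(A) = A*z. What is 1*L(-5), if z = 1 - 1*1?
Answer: 0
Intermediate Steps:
z = 0 (z = 1 - 1 = 0)
L(A) = 0 (L(A) = A*0 = 0)
1*L(-5) = 1*0 = 0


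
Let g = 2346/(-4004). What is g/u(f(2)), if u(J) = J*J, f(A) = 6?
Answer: -391/24024 ≈ -0.016275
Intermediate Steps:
u(J) = J**2
g = -1173/2002 (g = 2346*(-1/4004) = -1173/2002 ≈ -0.58591)
g/u(f(2)) = -1173/(2002*(6**2)) = -1173/2002/36 = -1173/2002*1/36 = -391/24024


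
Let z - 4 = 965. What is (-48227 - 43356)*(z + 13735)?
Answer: -1346636432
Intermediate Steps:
z = 969 (z = 4 + 965 = 969)
(-48227 - 43356)*(z + 13735) = (-48227 - 43356)*(969 + 13735) = -91583*14704 = -1346636432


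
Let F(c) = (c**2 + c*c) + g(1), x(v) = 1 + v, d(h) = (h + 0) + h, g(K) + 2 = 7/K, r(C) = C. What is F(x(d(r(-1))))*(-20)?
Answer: -140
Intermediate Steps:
g(K) = -2 + 7/K
d(h) = 2*h (d(h) = h + h = 2*h)
F(c) = 5 + 2*c**2 (F(c) = (c**2 + c*c) + (-2 + 7/1) = (c**2 + c**2) + (-2 + 7*1) = 2*c**2 + (-2 + 7) = 2*c**2 + 5 = 5 + 2*c**2)
F(x(d(r(-1))))*(-20) = (5 + 2*(1 + 2*(-1))**2)*(-20) = (5 + 2*(1 - 2)**2)*(-20) = (5 + 2*(-1)**2)*(-20) = (5 + 2*1)*(-20) = (5 + 2)*(-20) = 7*(-20) = -140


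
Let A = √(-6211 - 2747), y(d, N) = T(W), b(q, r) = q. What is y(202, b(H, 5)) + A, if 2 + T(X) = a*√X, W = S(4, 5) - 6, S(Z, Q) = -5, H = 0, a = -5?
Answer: -2 + I*√8958 - 5*I*√11 ≈ -2.0 + 78.064*I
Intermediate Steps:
W = -11 (W = -5 - 6 = -11)
T(X) = -2 - 5*√X
y(d, N) = -2 - 5*I*√11
A = I*√8958 (A = √(-8958) = I*√8958 ≈ 94.647*I)
y(202, b(H, 5)) + A = (-2 - 5*I*√11) + I*√8958 = -2 + I*√8958 - 5*I*√11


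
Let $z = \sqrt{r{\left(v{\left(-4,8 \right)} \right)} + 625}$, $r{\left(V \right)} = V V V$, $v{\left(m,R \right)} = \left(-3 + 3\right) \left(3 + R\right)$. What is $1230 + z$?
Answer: $1255$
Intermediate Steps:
$v{\left(m,R \right)} = 0$ ($v{\left(m,R \right)} = 0 \left(3 + R\right) = 0$)
$r{\left(V \right)} = V^{3}$ ($r{\left(V \right)} = V^{2} V = V^{3}$)
$z = 25$ ($z = \sqrt{0^{3} + 625} = \sqrt{0 + 625} = \sqrt{625} = 25$)
$1230 + z = 1230 + 25 = 1255$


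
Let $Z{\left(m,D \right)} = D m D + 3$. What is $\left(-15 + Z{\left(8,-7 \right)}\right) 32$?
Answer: $12160$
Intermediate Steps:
$Z{\left(m,D \right)} = 3 + m D^{2}$ ($Z{\left(m,D \right)} = m D^{2} + 3 = 3 + m D^{2}$)
$\left(-15 + Z{\left(8,-7 \right)}\right) 32 = \left(-15 + \left(3 + 8 \left(-7\right)^{2}\right)\right) 32 = \left(-15 + \left(3 + 8 \cdot 49\right)\right) 32 = \left(-15 + \left(3 + 392\right)\right) 32 = \left(-15 + 395\right) 32 = 380 \cdot 32 = 12160$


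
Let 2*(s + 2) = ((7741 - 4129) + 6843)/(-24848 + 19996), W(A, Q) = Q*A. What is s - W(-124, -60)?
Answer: -72227623/9704 ≈ -7443.1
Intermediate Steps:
W(A, Q) = A*Q
s = -29863/9704 (s = -2 + (((7741 - 4129) + 6843)/(-24848 + 19996))/2 = -2 + ((3612 + 6843)/(-4852))/2 = -2 + (10455*(-1/4852))/2 = -2 + (½)*(-10455/4852) = -2 - 10455/9704 = -29863/9704 ≈ -3.0774)
s - W(-124, -60) = -29863/9704 - (-124)*(-60) = -29863/9704 - 1*7440 = -29863/9704 - 7440 = -72227623/9704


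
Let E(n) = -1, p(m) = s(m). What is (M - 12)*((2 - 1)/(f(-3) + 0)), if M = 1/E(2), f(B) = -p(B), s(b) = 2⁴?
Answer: 13/16 ≈ 0.81250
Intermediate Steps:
s(b) = 16
p(m) = 16
f(B) = -16 (f(B) = -1*16 = -16)
M = -1 (M = 1/(-1) = -1)
(M - 12)*((2 - 1)/(f(-3) + 0)) = (-1 - 12)*((2 - 1)/(-16 + 0)) = -13/(-16) = -13*(-1)/16 = -13*(-1/16) = 13/16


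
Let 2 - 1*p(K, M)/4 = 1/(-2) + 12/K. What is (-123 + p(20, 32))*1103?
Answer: -636431/5 ≈ -1.2729e+5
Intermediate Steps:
p(K, M) = 10 - 48/K (p(K, M) = 8 - 4*(1/(-2) + 12/K) = 8 - 4*(1*(-½) + 12/K) = 8 - 4*(-½ + 12/K) = 8 + (2 - 48/K) = 10 - 48/K)
(-123 + p(20, 32))*1103 = (-123 + (10 - 48/20))*1103 = (-123 + (10 - 48*1/20))*1103 = (-123 + (10 - 12/5))*1103 = (-123 + 38/5)*1103 = -577/5*1103 = -636431/5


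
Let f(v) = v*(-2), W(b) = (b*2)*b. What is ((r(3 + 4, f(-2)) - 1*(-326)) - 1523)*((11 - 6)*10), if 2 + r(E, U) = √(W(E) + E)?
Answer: -59950 + 50*√105 ≈ -59438.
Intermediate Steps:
W(b) = 2*b² (W(b) = (2*b)*b = 2*b²)
f(v) = -2*v
r(E, U) = -2 + √(E + 2*E²) (r(E, U) = -2 + √(2*E² + E) = -2 + √(E + 2*E²))
((r(3 + 4, f(-2)) - 1*(-326)) - 1523)*((11 - 6)*10) = (((-2 + √((3 + 4)*(1 + 2*(3 + 4)))) - 1*(-326)) - 1523)*((11 - 6)*10) = (((-2 + √(7*(1 + 2*7))) + 326) - 1523)*(5*10) = (((-2 + √(7*(1 + 14))) + 326) - 1523)*50 = (((-2 + √(7*15)) + 326) - 1523)*50 = (((-2 + √105) + 326) - 1523)*50 = ((324 + √105) - 1523)*50 = (-1199 + √105)*50 = -59950 + 50*√105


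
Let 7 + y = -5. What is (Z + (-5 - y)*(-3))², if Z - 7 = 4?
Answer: 100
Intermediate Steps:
y = -12 (y = -7 - 5 = -12)
Z = 11 (Z = 7 + 4 = 11)
(Z + (-5 - y)*(-3))² = (11 + (-5 - 1*(-12))*(-3))² = (11 + (-5 + 12)*(-3))² = (11 + 7*(-3))² = (11 - 21)² = (-10)² = 100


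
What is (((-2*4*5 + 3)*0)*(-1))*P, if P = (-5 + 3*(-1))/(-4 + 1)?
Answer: 0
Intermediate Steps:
P = 8/3 (P = (-5 - 3)/(-3) = -8*(-⅓) = 8/3 ≈ 2.6667)
(((-2*4*5 + 3)*0)*(-1))*P = (((-2*4*5 + 3)*0)*(-1))*(8/3) = (((-8*5 + 3)*0)*(-1))*(8/3) = (((-40 + 3)*0)*(-1))*(8/3) = (-37*0*(-1))*(8/3) = (0*(-1))*(8/3) = 0*(8/3) = 0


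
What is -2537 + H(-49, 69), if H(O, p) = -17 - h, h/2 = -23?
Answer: -2508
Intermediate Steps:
h = -46 (h = 2*(-23) = -46)
H(O, p) = 29 (H(O, p) = -17 - 1*(-46) = -17 + 46 = 29)
-2537 + H(-49, 69) = -2537 + 29 = -2508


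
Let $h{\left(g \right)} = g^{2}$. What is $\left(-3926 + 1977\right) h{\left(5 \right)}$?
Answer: $-48725$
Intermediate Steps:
$\left(-3926 + 1977\right) h{\left(5 \right)} = \left(-3926 + 1977\right) 5^{2} = \left(-1949\right) 25 = -48725$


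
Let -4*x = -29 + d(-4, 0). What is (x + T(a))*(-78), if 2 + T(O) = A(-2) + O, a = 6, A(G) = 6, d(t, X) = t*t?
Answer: -2067/2 ≈ -1033.5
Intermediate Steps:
d(t, X) = t²
T(O) = 4 + O (T(O) = -2 + (6 + O) = 4 + O)
x = 13/4 (x = -(-29 + (-4)²)/4 = -(-29 + 16)/4 = -¼*(-13) = 13/4 ≈ 3.2500)
(x + T(a))*(-78) = (13/4 + (4 + 6))*(-78) = (13/4 + 10)*(-78) = (53/4)*(-78) = -2067/2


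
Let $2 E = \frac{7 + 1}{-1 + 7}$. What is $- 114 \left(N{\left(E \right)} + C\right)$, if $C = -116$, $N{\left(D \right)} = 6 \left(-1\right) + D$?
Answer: $13832$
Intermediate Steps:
$E = \frac{2}{3}$ ($E = \frac{\left(7 + 1\right) \frac{1}{-1 + 7}}{2} = \frac{8 \cdot \frac{1}{6}}{2} = \frac{1}{2} \cdot \frac{4}{3} = \frac{2}{3} \approx 0.66667$)
$N{\left(D \right)} = -6 + D$
$- 114 \left(N{\left(E \right)} + C\right) = - 114 \left(\left(-6 + \frac{2}{3}\right) - 116\right) = - 114 \left(- \frac{16}{3} - 116\right) = \left(-114\right) \left(- \frac{364}{3}\right) = 13832$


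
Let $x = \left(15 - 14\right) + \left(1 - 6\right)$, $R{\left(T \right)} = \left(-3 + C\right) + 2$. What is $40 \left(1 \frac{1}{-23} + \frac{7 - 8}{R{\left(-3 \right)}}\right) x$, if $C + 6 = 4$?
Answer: $- \frac{3200}{69} \approx -46.377$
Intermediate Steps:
$C = -2$ ($C = -6 + 4 = -2$)
$R{\left(T \right)} = -3$ ($R{\left(T \right)} = \left(-3 - 2\right) + 2 = -5 + 2 = -3$)
$x = -4$ ($x = 1 - 5 = -4$)
$40 \left(1 \frac{1}{-23} + \frac{7 - 8}{R{\left(-3 \right)}}\right) x = 40 \left(1 \frac{1}{-23} + \frac{7 - 8}{-3}\right) \left(-4\right) = 40 \left(1 \left(- \frac{1}{23}\right) - - \frac{1}{3}\right) \left(-4\right) = 40 \left(- \frac{1}{23} + \frac{1}{3}\right) \left(-4\right) = 40 \cdot \frac{20}{69} \left(-4\right) = \frac{800}{69} \left(-4\right) = - \frac{3200}{69}$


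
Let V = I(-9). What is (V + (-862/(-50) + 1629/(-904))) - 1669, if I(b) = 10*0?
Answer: -37370501/22600 ≈ -1653.6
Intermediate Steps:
I(b) = 0
V = 0
(V + (-862/(-50) + 1629/(-904))) - 1669 = (0 + (-862/(-50) + 1629/(-904))) - 1669 = (0 + (-862*(-1/50) + 1629*(-1/904))) - 1669 = (0 + (431/25 - 1629/904)) - 1669 = (0 + 348899/22600) - 1669 = 348899/22600 - 1669 = -37370501/22600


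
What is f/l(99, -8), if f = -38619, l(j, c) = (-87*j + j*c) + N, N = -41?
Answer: 38619/9446 ≈ 4.0884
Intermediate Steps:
l(j, c) = -41 - 87*j + c*j (l(j, c) = (-87*j + j*c) - 41 = (-87*j + c*j) - 41 = -41 - 87*j + c*j)
f/l(99, -8) = -38619/(-41 - 87*99 - 8*99) = -38619/(-41 - 8613 - 792) = -38619/(-9446) = -38619*(-1/9446) = 38619/9446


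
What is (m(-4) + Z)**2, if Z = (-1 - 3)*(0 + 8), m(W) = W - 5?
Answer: 1681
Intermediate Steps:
m(W) = -5 + W
Z = -32 (Z = -4*8 = -32)
(m(-4) + Z)**2 = ((-5 - 4) - 32)**2 = (-9 - 32)**2 = (-41)**2 = 1681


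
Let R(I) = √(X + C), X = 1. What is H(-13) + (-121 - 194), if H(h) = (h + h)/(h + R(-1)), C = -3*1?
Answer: -53527/171 + 26*I*√2/171 ≈ -313.02 + 0.21503*I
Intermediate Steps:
C = -3
R(I) = I*√2 (R(I) = √(1 - 3) = √(-2) = I*√2)
H(h) = 2*h/(h + I*√2) (H(h) = (h + h)/(h + I*√2) = (2*h)/(h + I*√2) = 2*h/(h + I*√2))
H(-13) + (-121 - 194) = 2*(-13)/(-13 + I*√2) + (-121 - 194) = -26/(-13 + I*√2) - 315 = -315 - 26/(-13 + I*√2)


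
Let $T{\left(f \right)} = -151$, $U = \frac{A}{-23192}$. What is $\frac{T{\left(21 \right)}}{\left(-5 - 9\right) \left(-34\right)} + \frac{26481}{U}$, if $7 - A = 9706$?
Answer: $\frac{97444225001}{1538908} \approx 63320.0$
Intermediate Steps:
$A = -9699$ ($A = 7 - 9706 = -9699$)
$U = \frac{9699}{23192}$ ($U = - \frac{9699}{-23192} = \left(-9699\right) \left(- \frac{1}{23192}\right) = \frac{9699}{23192} \approx 0.4182$)
$\frac{T{\left(21 \right)}}{\left(-5 - 9\right) \left(-34\right)} + \frac{26481}{U} = - \frac{151}{\left(-5 - 9\right) \left(-34\right)} + \frac{26481}{\frac{9699}{23192}} = - \frac{151}{\left(-14\right) \left(-34\right)} + 26481 \cdot \frac{23192}{9699} = - \frac{151}{476} + \frac{204715784}{3233} = \frac{97444225001}{1538908}$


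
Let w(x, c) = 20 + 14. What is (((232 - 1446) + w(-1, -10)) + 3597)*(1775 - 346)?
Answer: 3453893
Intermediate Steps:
w(x, c) = 34
(((232 - 1446) + w(-1, -10)) + 3597)*(1775 - 346) = (((232 - 1446) + 34) + 3597)*(1775 - 346) = ((-1214 + 34) + 3597)*1429 = (-1180 + 3597)*1429 = 2417*1429 = 3453893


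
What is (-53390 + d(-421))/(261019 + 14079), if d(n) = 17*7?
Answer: -53271/275098 ≈ -0.19364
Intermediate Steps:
d(n) = 119
(-53390 + d(-421))/(261019 + 14079) = (-53390 + 119)/(261019 + 14079) = -53271/275098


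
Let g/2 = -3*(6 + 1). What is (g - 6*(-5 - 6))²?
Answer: 576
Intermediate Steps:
g = -42 (g = 2*(-3*(6 + 1)) = 2*(-3*7) = 2*(-21) = -42)
(g - 6*(-5 - 6))² = (-42 - 6*(-5 - 6))² = (-42 - 6*(-11))² = (-42 + 66)² = 24² = 576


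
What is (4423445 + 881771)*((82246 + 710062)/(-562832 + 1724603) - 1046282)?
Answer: -6448698506457082624/1161771 ≈ -5.5508e+12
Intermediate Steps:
(4423445 + 881771)*((82246 + 710062)/(-562832 + 1724603) - 1046282) = 5305216*(792308/1161771 - 1046282) = 5305216*(-1215539293114/1161771) = -6448698506457082624/1161771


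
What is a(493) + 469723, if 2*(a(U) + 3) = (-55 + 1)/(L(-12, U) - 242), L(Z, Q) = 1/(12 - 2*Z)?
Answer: 4091731892/8711 ≈ 4.6972e+5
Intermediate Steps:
a(U) = -25161/8711 (a(U) = -3 + ((-55 + 1)/(-1/(-12 + 2*(-12)) - 242))/2 = -3 + (-54/(-1/(-12 - 24) - 242))/2 = -3 + (-54/(-1/(-36) - 242))/2 = -3 + (-54/(-1*(-1/36) - 242))/2 = -3 + (-54/(1/36 - 242))/2 = -3 + (-54/(-8711/36))/2 = -3 + (-54*(-36/8711))/2 = -3 + (½)*(1944/8711) = -3 + 972/8711 = -25161/8711)
a(493) + 469723 = -25161/8711 + 469723 = 4091731892/8711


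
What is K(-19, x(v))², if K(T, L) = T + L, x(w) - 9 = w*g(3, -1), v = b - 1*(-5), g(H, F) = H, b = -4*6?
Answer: 4489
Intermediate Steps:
b = -24
v = -19 (v = -24 - 1*(-5) = -24 + 5 = -19)
x(w) = 9 + 3*w (x(w) = 9 + w*3 = 9 + 3*w)
K(T, L) = L + T
K(-19, x(v))² = ((9 + 3*(-19)) - 19)² = ((9 - 57) - 19)² = (-48 - 19)² = (-67)² = 4489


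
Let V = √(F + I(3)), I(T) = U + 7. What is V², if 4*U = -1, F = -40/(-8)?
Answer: 47/4 ≈ 11.750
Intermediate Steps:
F = 5 (F = -40*(-⅛) = 5)
U = -¼ (U = (¼)*(-1) = -¼ ≈ -0.25000)
I(T) = 27/4 (I(T) = -¼ + 7 = 27/4)
V = √47/2 (V = √(5 + 27/4) = √(47/4) = √47/2 ≈ 3.4278)
V² = (√47/2)² = 47/4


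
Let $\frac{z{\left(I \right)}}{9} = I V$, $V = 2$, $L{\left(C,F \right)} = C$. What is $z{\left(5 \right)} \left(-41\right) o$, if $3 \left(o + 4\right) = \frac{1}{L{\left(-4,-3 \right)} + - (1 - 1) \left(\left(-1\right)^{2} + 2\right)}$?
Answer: $\frac{30135}{2} \approx 15068.0$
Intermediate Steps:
$z{\left(I \right)} = 18 I$ ($z{\left(I \right)} = 9 I 2 = 9 \cdot 2 I = 18 I$)
$o = - \frac{49}{12}$ ($o = -4 + \frac{1}{3 \left(-4 + - (1 - 1) \left(\left(-1\right)^{2} + 2\right)\right)} = -4 + \frac{1}{3 \left(-4 + \left(-1\right) 0 \left(1 + 2\right)\right)} = -4 + \frac{1}{3 \left(-4 + 0 \cdot 3\right)} = -4 + \frac{1}{3 \left(-4 + 0\right)} = -4 + \frac{1}{3 \left(-4\right)} = -4 + \frac{1}{3} \left(- \frac{1}{4}\right) = -4 - \frac{1}{12} = - \frac{49}{12} \approx -4.0833$)
$z{\left(5 \right)} \left(-41\right) o = 18 \cdot 5 \left(-41\right) \left(- \frac{49}{12}\right) = 90 \left(-41\right) \left(- \frac{49}{12}\right) = \left(-3690\right) \left(- \frac{49}{12}\right) = \frac{30135}{2}$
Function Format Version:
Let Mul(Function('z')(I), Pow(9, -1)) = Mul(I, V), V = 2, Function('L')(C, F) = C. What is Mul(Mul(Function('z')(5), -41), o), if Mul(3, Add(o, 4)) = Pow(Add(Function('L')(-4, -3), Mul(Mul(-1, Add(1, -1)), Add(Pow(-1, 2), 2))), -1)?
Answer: Rational(30135, 2) ≈ 15068.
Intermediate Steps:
Function('z')(I) = Mul(18, I) (Function('z')(I) = Mul(9, Mul(I, 2)) = Mul(9, Mul(2, I)) = Mul(18, I))
o = Rational(-49, 12) (o = Add(-4, Mul(Rational(1, 3), Pow(Add(-4, Mul(Mul(-1, Add(1, -1)), Add(Pow(-1, 2), 2))), -1))) = Add(-4, Mul(Rational(1, 3), Pow(Add(-4, Mul(Mul(-1, 0), Add(1, 2))), -1))) = Add(-4, Mul(Rational(1, 3), Pow(Add(-4, Mul(0, 3)), -1))) = Add(-4, Mul(Rational(1, 3), Pow(Add(-4, 0), -1))) = Add(-4, Mul(Rational(1, 3), Pow(-4, -1))) = Add(-4, Mul(Rational(1, 3), Rational(-1, 4))) = Add(-4, Rational(-1, 12)) = Rational(-49, 12) ≈ -4.0833)
Mul(Mul(Function('z')(5), -41), o) = Mul(Mul(Mul(18, 5), -41), Rational(-49, 12)) = Mul(Mul(90, -41), Rational(-49, 12)) = Mul(-3690, Rational(-49, 12)) = Rational(30135, 2)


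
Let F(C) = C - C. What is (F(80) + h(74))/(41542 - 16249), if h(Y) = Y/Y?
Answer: 1/25293 ≈ 3.9537e-5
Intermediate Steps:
F(C) = 0
h(Y) = 1
(F(80) + h(74))/(41542 - 16249) = (0 + 1)/(41542 - 16249) = 1/25293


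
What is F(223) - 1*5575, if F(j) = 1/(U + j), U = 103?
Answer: -1817449/326 ≈ -5575.0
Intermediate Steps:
F(j) = 1/(103 + j)
F(223) - 1*5575 = 1/(103 + 223) - 1*5575 = 1/326 - 5575 = -1817449/326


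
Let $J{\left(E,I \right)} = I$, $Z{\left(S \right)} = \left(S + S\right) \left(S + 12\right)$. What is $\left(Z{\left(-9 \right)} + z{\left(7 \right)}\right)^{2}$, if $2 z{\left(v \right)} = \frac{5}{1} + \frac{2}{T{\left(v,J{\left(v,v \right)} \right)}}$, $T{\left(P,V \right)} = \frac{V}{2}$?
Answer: $\frac{514089}{196} \approx 2622.9$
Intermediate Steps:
$Z{\left(S \right)} = 2 S \left(12 + S\right)$
$T{\left(P,V \right)} = \frac{V}{2}$ ($T{\left(P,V \right)} = V \frac{1}{2} = \frac{V}{2}$)
$z{\left(v \right)} = \frac{5}{2} + \frac{2}{v}$ ($z{\left(v \right)} = \frac{\frac{5}{1} + \frac{2}{\frac{1}{2} v}}{2} = \frac{5 \cdot 1 + 2 \frac{2}{v}}{2} = \frac{5 + \frac{4}{v}}{2} = \frac{5}{2} + \frac{2}{v}$)
$\left(Z{\left(-9 \right)} + z{\left(7 \right)}\right)^{2} = \left(2 \left(-9\right) \left(12 - 9\right) + \left(\frac{5}{2} + \frac{2}{7}\right)\right)^{2} = \left(2 \left(-9\right) 3 + \left(\frac{5}{2} + 2 \cdot \frac{1}{7}\right)\right)^{2} = \left(-54 + \left(\frac{5}{2} + \frac{2}{7}\right)\right)^{2} = \left(-54 + \frac{39}{14}\right)^{2} = \left(- \frac{717}{14}\right)^{2} = \frac{514089}{196}$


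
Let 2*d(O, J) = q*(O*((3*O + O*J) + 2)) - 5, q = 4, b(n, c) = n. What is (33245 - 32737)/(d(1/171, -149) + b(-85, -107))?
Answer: -29708856/5116391 ≈ -5.8066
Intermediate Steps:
d(O, J) = -5/2 + 2*O*(2 + 3*O + J*O) (d(O, J) = (4*(O*((3*O + O*J) + 2)) - 5)/2 = (4*(O*((3*O + J*O) + 2)) - 5)/2 = (4*(O*(2 + 3*O + J*O)) - 5)/2 = (4*O*(2 + 3*O + J*O) - 5)/2 = (-5 + 4*O*(2 + 3*O + J*O))/2 = -5/2 + 2*O*(2 + 3*O + J*O))
(33245 - 32737)/(d(1/171, -149) + b(-85, -107)) = (33245 - 32737)/((-5/2 + 4/171 + 6*(1/171)**2 + 2*(-149)*(1/171)**2) - 85) = 508/((-5/2 + 4*(1/171) + 6*(1/171)**2 + 2*(-149)*(1/171)**2) - 85) = 508/((-5/2 + 4/171 + 6*(1/29241) + 2*(-149)*(1/29241)) - 85) = 508/((-5/2 + 4/171 + 2/9747 - 298/29241) - 85) = 508/(-145421/58482 - 85) = 508/(-5116391/58482) = 508*(-58482/5116391) = -29708856/5116391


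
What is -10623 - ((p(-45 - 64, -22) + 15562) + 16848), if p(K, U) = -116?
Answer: -42917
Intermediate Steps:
-10623 - ((p(-45 - 64, -22) + 15562) + 16848) = -10623 - ((-116 + 15562) + 16848) = -10623 - (15446 + 16848) = -10623 - 1*32294 = -10623 - 32294 = -42917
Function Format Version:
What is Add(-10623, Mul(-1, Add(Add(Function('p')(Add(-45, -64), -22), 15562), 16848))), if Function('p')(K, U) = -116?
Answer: -42917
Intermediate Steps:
Add(-10623, Mul(-1, Add(Add(Function('p')(Add(-45, -64), -22), 15562), 16848))) = Add(-10623, Mul(-1, Add(Add(-116, 15562), 16848))) = Add(-10623, Mul(-1, Add(15446, 16848))) = Add(-10623, Mul(-1, 32294)) = Add(-10623, -32294) = -42917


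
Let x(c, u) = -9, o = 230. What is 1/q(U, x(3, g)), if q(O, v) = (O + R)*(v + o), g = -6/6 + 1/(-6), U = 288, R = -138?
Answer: 1/33150 ≈ 3.0166e-5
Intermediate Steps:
g = -7/6 (g = -6*⅙ + 1*(-⅙) = -1 - ⅙ = -7/6 ≈ -1.1667)
q(O, v) = (-138 + O)*(230 + v) (q(O, v) = (O - 138)*(v + 230) = (-138 + O)*(230 + v))
1/q(U, x(3, g)) = 1/(-31740 - 138*(-9) + 230*288 + 288*(-9)) = 1/(-31740 + 1242 + 66240 - 2592) = 1/33150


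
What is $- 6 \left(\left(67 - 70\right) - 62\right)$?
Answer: $390$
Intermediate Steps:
$- 6 \left(\left(67 - 70\right) - 62\right) = - 6 \left(-3 - 62\right) = \left(-6\right) \left(-65\right) = 390$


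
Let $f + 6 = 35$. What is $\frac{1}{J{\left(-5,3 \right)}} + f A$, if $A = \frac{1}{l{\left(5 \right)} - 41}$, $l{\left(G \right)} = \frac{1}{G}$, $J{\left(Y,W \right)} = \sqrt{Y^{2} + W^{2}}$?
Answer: $- \frac{145}{204} + \frac{\sqrt{34}}{34} \approx -0.53929$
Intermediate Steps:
$f = 29$ ($f = -6 + 35 = 29$)
$J{\left(Y,W \right)} = \sqrt{W^{2} + Y^{2}}$
$A = - \frac{5}{204}$ ($A = \frac{1}{\frac{1}{5} - 41} = \frac{1}{- \frac{204}{5}} = - \frac{5}{204} \approx -0.02451$)
$\frac{1}{J{\left(-5,3 \right)}} + f A = \frac{1}{\sqrt{3^{2} + \left(-5\right)^{2}}} + 29 \left(- \frac{5}{204}\right) = \frac{1}{\sqrt{9 + 25}} - \frac{145}{204} = \frac{1}{\sqrt{34}} - \frac{145}{204} = \frac{\sqrt{34}}{34} - \frac{145}{204} = - \frac{145}{204} + \frac{\sqrt{34}}{34}$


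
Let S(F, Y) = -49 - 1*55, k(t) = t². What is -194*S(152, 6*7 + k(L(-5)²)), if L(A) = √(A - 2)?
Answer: 20176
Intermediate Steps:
L(A) = √(-2 + A)
S(F, Y) = -104 (S(F, Y) = -49 - 55 = -104)
-194*S(152, 6*7 + k(L(-5)²)) = -194*(-104) = 20176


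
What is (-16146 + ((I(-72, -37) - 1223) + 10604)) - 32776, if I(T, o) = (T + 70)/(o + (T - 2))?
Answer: -4389049/111 ≈ -39541.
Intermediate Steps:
I(T, o) = (70 + T)/(-2 + T + o) (I(T, o) = (70 + T)/(o + (-2 + T)) = (70 + T)/(-2 + T + o))
(-16146 + ((I(-72, -37) - 1223) + 10604)) - 32776 = (-16146 + (((70 - 72)/(-2 - 72 - 37) - 1223) + 10604)) - 32776 = (-16146 + ((-2/(-111) - 1223) + 10604)) - 32776 = (-16146 + ((-1/111*(-2) - 1223) + 10604)) - 32776 = (-16146 + ((2/111 - 1223) + 10604)) - 32776 = (-16146 + (-135751/111 + 10604)) - 32776 = (-16146 + 1041293/111) - 32776 = -750913/111 - 32776 = -4389049/111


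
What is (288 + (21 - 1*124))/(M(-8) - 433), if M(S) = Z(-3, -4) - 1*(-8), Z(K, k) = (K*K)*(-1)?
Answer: -185/434 ≈ -0.42627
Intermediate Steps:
Z(K, k) = -K² (Z(K, k) = K²*(-1) = -K²)
M(S) = -1 (M(S) = -1*(-3)² - 1*(-8) = -1*9 + 8 = -9 + 8 = -1)
(288 + (21 - 1*124))/(M(-8) - 433) = (288 + (21 - 1*124))/(-1 - 433) = (288 + (21 - 124))/(-434) = (288 - 103)*(-1/434) = 185*(-1/434) = -185/434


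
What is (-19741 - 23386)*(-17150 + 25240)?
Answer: -348897430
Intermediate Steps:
(-19741 - 23386)*(-17150 + 25240) = -43127*8090 = -348897430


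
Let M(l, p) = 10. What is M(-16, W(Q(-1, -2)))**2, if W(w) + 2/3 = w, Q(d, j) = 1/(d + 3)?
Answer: 100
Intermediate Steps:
Q(d, j) = 1/(3 + d)
W(w) = -2/3 + w
M(-16, W(Q(-1, -2)))**2 = 10**2 = 100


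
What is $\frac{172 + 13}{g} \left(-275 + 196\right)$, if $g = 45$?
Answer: $- \frac{2923}{9} \approx -324.78$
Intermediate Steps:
$\frac{172 + 13}{g} \left(-275 + 196\right) = \frac{172 + 13}{45} \left(-275 + 196\right) = 185 \cdot \frac{1}{45} \left(-79\right) = \frac{37}{9} \left(-79\right) = - \frac{2923}{9}$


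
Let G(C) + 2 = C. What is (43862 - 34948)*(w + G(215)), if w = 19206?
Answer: 173100966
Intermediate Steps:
G(C) = -2 + C
(43862 - 34948)*(w + G(215)) = (43862 - 34948)*(19206 + (-2 + 215)) = 8914*(19206 + 213) = 8914*19419 = 173100966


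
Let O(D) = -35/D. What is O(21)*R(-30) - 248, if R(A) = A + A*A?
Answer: -1698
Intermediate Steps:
R(A) = A + A²
O(21)*R(-30) - 248 = (-35/21)*(-30*(1 - 30)) - 248 = (-35*1/21)*(-30*(-29)) - 248 = -5/3*870 - 248 = -1450 - 248 = -1698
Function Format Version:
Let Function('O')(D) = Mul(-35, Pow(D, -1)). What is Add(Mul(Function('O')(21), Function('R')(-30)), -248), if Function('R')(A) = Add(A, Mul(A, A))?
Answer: -1698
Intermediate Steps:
Function('R')(A) = Add(A, Pow(A, 2))
Add(Mul(Function('O')(21), Function('R')(-30)), -248) = Add(Mul(Mul(-35, Pow(21, -1)), Mul(-30, Add(1, -30))), -248) = Add(Mul(Mul(-35, Rational(1, 21)), Mul(-30, -29)), -248) = Add(Mul(Rational(-5, 3), 870), -248) = Add(-1450, -248) = -1698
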